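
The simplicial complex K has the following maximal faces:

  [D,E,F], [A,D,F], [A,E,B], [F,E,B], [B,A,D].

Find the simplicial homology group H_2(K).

H_2 ≅ 0.

Order the vertices as A < B < D < E < F. Listing each simplex with vertices in this order, K has dimension 2 with simplices:

  0-simplices (5): A, B, D, E, F
  1-simplices (10): AB, AD, AE, AF, BD, BE, BF, DE, DF, EF
  2-simplices (5): ABD, ABE, ADF, BEF, DEF

giving chain groups C_0 ≅ Z^5, C_1 ≅ Z^10, C_2 ≅ Z^5.

∂_1: C_1 → C_0 is given by ∂[p,q] = [q] − [p].
This gives a 5×10 integer matrix of rank 4; reducing to Smith normal form yields diagonal entries (1,1,1,1).

The boundary map ∂_2: C_2 → C_1 maps a triangle to the signed sum of its edges. For instance
  ∂ABE = BE − AE + AB,
  ∂ABD = BD − AD + AB.
As a 10×5 matrix over Z this has rank 5, with invariant factors (1,1,1,1,1).

Reading off H_k = ker ∂_k / im ∂_{k+1}:

  H_2: rank ker ∂_2 − rank ∂_3 = (5 − 5) − 0 = 0, and there is no ∂_3, so H_2 = 0.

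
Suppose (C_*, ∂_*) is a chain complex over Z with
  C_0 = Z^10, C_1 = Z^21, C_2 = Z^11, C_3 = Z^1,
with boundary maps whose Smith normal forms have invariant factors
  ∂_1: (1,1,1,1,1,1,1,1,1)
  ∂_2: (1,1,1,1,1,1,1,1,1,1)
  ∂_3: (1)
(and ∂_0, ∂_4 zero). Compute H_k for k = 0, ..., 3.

H_0 = Z,  H_1 = Z^2,  H_2 = 0,  H_3 = 0.

H_0: b_0 = 10 − 0 − 9 = 1; torsion from ∂_1 factors > 1: none. So H_0 = Z.
H_1: b_1 = 21 − 9 − 10 = 2; torsion from ∂_2 factors > 1: none. So H_1 = Z^2.
H_2: b_2 = 11 − 10 − 1 = 0; torsion from ∂_3 factors > 1: none. So H_2 = 0.
H_3: b_3 = 1 − 1 − 0 = 0; torsion from ∂_4 factors > 1: none. So H_3 = 0.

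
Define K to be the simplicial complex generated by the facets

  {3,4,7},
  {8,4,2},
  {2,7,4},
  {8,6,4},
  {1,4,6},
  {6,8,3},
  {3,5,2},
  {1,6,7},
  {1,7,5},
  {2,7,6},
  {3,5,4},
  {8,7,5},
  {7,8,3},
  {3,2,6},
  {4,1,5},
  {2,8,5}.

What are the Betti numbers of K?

b_0 = 1, b_1 = 2, b_2 = 1.

We work with the vertex ordering 1 < 2 < 3 < 4 < 5 < 6 < 7 < 8. The simplices of K, each written with vertices in increasing order, are:

  0-simplices (8): [1], [2], [3], [4], [5], [6], [7], [8]
  1-simplices (24): (24 of them)
  2-simplices (16): [1,4,5], [1,4,6], [1,5,7], [1,6,7], [2,3,5], [2,3,6], [2,4,7], [2,4,8], [2,5,8], [2,6,7], [3,4,5], [3,4,7], [3,6,8], [3,7,8], [4,6,8], [5,7,8]

Hence C_0 ≅ Z^8, C_1 ≅ Z^24, C_2 ≅ Z^16.

Boundary ∂_1: C_1 → C_0 sends each edge [p,q] (with p < q) to q − p.
The 8×24 boundary matrix has rank 7 and Smith normal form diag(1,1,1,1,1,1,1).

∂_2: C_2 → C_1 sends each 2-simplex [p,q,r] to [q,r] − [p,r] + [p,q]. For instance
  ∂[3,6,8] = [6,8] − [3,8] + [3,6],
  ∂[2,6,7] = [6,7] − [2,7] + [2,6].
The 24×16 boundary matrix has rank 15 and Smith normal form diag(1,1,1,1,1,1,1,1,1,1,1,1,1,1,1).

From H_k ≅ ker(∂_k) / im(∂_{k+1}) we obtain:

  H_0: rank C_0 − rank ∂_1 = 8 − 7 = 1, and the invariant factors of ∂_1 are all 1, so H_0 ≅ Z.
  H_1: rank ker ∂_1 − rank ∂_2 = (24 − 7) − 15 = 2, and the invariant factors of ∂_2 are all 1, so H_1 ≅ Z^2.
  H_2: rank ker ∂_2 − rank ∂_3 = (16 − 15) − 0 = 1, and there is no ∂_3, so H_2 ≅ Z.

(K is a triangulation of the torus T^2.)

Hence the Betti numbers are b_0 = 1, b_1 = 2, b_2 = 1.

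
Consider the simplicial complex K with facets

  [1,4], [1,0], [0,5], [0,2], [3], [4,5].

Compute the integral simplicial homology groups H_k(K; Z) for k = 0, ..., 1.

Order the vertices as 0 < 1 < 2 < 3 < 4 < 5. Listing each simplex with vertices in this order, K has dimension 1 with simplices:

  0-simplices (6): [0], [1], [2], [3], [4], [5]
  1-simplices (5): [0,1], [0,2], [0,5], [1,4], [4,5]

Hence C_0 ≅ Z^6, C_1 ≅ Z^5.

Boundary ∂_1: C_1 → C_0 sends each edge [p,q] (with p < q) to q − p. For instance
  ∂[0,2] = [2] − [0].
The 6×5 boundary matrix has rank 4 and Smith normal form diag(1,1,1,1).

From H_k ≅ ker(∂_k) / im(∂_{k+1}) we obtain:

  H_0: rank C_0 − rank ∂_1 = 6 − 4 = 2, and the invariant factors of ∂_1 are all 1, so H_0 ≅ Z^2.
  H_1: rank ker ∂_1 − rank ∂_2 = (5 − 4) − 0 = 1, and there is no ∂_2, so H_1 ≅ Z.

H_0 = Z^2,  H_1 = Z.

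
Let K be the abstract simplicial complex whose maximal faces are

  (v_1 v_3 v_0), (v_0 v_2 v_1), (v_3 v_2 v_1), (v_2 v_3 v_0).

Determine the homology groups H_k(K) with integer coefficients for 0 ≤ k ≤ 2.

We work with the vertex ordering v_0 < v_1 < v_2 < v_3. The simplices of K, each written with vertices in increasing order, are:

  0-simplices (4): [v_0], [v_1], [v_2], [v_3]
  1-simplices (6): [v_0,v_1], [v_0,v_2], [v_0,v_3], [v_1,v_2], [v_1,v_3], [v_2,v_3]
  2-simplices (4): [v_0,v_1,v_2], [v_0,v_1,v_3], [v_0,v_2,v_3], [v_1,v_2,v_3]

Hence C_0 ≅ Z^4, C_1 ≅ Z^6, C_2 ≅ Z^4.

Boundary ∂_1: C_1 → C_0 maps an edge to its endpoints' difference, ∂[p,q] = q − p. For instance
  ∂[v_1,v_2] = [v_2] − [v_1].
This gives a 4×6 integer matrix of rank 3; reducing to Smith normal form yields diagonal entries (1,1,1).

The boundary map ∂_2: C_2 → C_1 sends each 2-simplex [p,q,r] to [q,r] − [p,r] + [p,q]. For instance
  ∂[v_0,v_1,v_3] = [v_1,v_3] − [v_0,v_3] + [v_0,v_1],
  ∂[v_0,v_2,v_3] = [v_2,v_3] − [v_0,v_3] + [v_0,v_2].
This gives a 6×4 integer matrix of rank 3; reducing to Smith normal form yields diagonal entries (1,1,1).

Computing H_k = (kernel of ∂_k) / (image of ∂_{k+1}):

  H_0: rank C_0 − rank ∂_1 = 4 − 3 = 1, and the invariant factors of ∂_1 are all 1, so H_0 ≅ Z.
  H_1: rank ker ∂_1 − rank ∂_2 = (6 − 3) − 3 = 0, and the invariant factors of ∂_2 are all 1, so H_1 ≅ 0.
  H_2: rank ker ∂_2 − rank ∂_3 = (4 − 3) − 0 = 1, and there is no ∂_3, so H_2 ≅ Z.

As a check, the Euler characteristic is 4 − 6 + 4 = 2, which agrees with 1 − 0 + 1 = 2.

H_0 ≅ Z,  H_1 = 0,  H_2 ≅ Z.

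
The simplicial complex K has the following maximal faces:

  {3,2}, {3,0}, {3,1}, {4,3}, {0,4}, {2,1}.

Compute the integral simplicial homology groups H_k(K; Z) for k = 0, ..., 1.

H_0 ≅ Z,  H_1 ≅ Z^2.

We work with the vertex ordering 0 < 1 < 2 < 3 < 4. The simplices of K, each written with vertices in increasing order, are:

  0-simplices (5): [0], [1], [2], [3], [4]
  1-simplices (6): [0,3], [0,4], [1,2], [1,3], [2,3], [3,4]

Hence C_0 ≅ Z^5, C_1 ≅ Z^6.

Boundary ∂_1: C_1 → C_0 is given by ∂[p,q] = [q] − [p].
As a 5×6 matrix over Z this has rank 4, with invariant factors (1,1,1,1).

Reading off H_k = ker ∂_k / im ∂_{k+1}:

  H_0: rank C_0 − rank ∂_1 = 5 − 4 = 1, and the invariant factors of ∂_1 are all 1, so H_0 = Z.
  H_1: rank ker ∂_1 − rank ∂_2 = (6 − 4) − 0 = 2, and there is no ∂_2, so H_1 = Z^2.

(K is a triangulation of a wedge of 2 circles.)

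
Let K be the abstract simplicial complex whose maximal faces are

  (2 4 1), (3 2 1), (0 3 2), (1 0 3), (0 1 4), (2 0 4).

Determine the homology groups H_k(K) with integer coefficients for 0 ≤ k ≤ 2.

H_0 = Z,  H_1 = 0,  H_2 = Z.

Order the vertices as 0 < 1 < 2 < 3 < 4. Listing each simplex with vertices in this order, K has dimension 2 with simplices:

  0-simplices (5): [0], [1], [2], [3], [4]
  1-simplices (9): [0,1], [0,2], [0,3], [0,4], [1,2], [1,3], [1,4], [2,3], [2,4]
  2-simplices (6): [0,1,3], [0,1,4], [0,2,3], [0,2,4], [1,2,3], [1,2,4]

so the chain groups are C_0 ≅ Z^5, C_1 ≅ Z^9, C_2 ≅ Z^6.

∂_1: C_1 → C_0 maps an edge to its endpoints' difference, ∂[p,q] = q − p. For instance
  ∂[1,2] = [2] − [1].
The resulting 5×9 matrix has rank 4, and its Smith normal form has invariant factors (1,1,1,1).

Boundary ∂_2: C_2 → C_1 sends each 2-simplex [p,q,r] to [q,r] − [p,r] + [p,q]. For instance
  ∂[1,2,4] = [2,4] − [1,4] + [1,2],
  ∂[1,2,3] = [2,3] − [1,3] + [1,2].
As a 9×6 matrix over Z this has rank 5, with invariant factors (1,1,1,1,1).

From H_k ≅ ker(∂_k) / im(∂_{k+1}) we obtain:

  H_0: rank C_0 − rank ∂_1 = 5 − 4 = 1, and the invariant factors of ∂_1 are all 1, so H_0 = Z.
  H_1: rank ker ∂_1 − rank ∂_2 = (9 − 4) − 5 = 0, and the invariant factors of ∂_2 are all 1, so H_1 = 0.
  H_2: rank ker ∂_2 − rank ∂_3 = (6 − 5) − 0 = 1, and there is no ∂_3, so H_2 = Z.

(K is a triangulation of the 2-sphere S^2.)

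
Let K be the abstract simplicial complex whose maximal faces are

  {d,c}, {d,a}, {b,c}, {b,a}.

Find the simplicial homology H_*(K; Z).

H_0 ≅ Z,  H_1 ≅ Z.

Fix the vertex order a < b < c < d and write every simplex with vertices in increasing order. Then dim K = 1 and the simplices of K are:

  0-simplices (4): a, b, c, d
  1-simplices (4): ab, ad, bc, cd

giving chain groups C_0 ≅ Z^4, C_1 ≅ Z^4.

Boundary ∂_1: C_1 → C_0 maps an edge to its endpoints' difference, ∂[p,q] = q − p. For instance
  ∂bc = c − b.
This gives a 4×4 integer matrix of rank 3; reducing to Smith normal form yields diagonal entries (1,1,1).

Computing H_k = (kernel of ∂_k) / (image of ∂_{k+1}):

  H_0: rank C_0 − rank ∂_1 = 4 − 3 = 1, and the invariant factors of ∂_1 are all 1, so H_0 = Z.
  H_1: rank ker ∂_1 − rank ∂_2 = (4 − 3) − 0 = 1, and there is no ∂_2, so H_1 = Z.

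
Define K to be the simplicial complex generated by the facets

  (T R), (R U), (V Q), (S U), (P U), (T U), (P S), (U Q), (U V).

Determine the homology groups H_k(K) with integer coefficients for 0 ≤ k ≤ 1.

K has 7 vertices, 9 edges.
rank ∂_0 = 0, rank ∂_1 = 6 ⇒ b_0 = 7 − 0 − 6 = 1; all invariant factors of ∂_1 are 1 so no torsion. So H_0 ≅ Z.
rank ∂_1 = 6, rank ∂_2 = 0 ⇒ b_1 = 9 − 6 − 0 = 3. So H_1 ≅ Z^3.

H_0 ≅ Z,  H_1 ≅ Z^3.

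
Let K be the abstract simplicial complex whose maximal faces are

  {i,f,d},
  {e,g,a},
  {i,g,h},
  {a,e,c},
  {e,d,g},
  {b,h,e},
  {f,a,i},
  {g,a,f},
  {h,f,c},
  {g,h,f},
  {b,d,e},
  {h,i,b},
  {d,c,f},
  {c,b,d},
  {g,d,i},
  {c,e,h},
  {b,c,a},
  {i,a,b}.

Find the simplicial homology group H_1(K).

H_1 = Z ⊕ Z/2Z.

Take the total order a < b < c < d < e < f < g < h < i on the vertex set. Then K (dimension 2) consists of the simplices:

  0-simplices (9): a, b, c, d, e, f, g, h, i
  1-simplices (27): ab, ac, ae, af, ag, ai, bc, bd, be, bh, bi, cd, ce, cf, ch, de, df, dg, di, eg, eh, fg, fh, fi, gh, gi, hi
  2-simplices (18): abc, abi, ace, aeg, afg, afi, bcd, bde, beh, bhi, cdf, ceh, cfh, deg, dfi, dgi, fgh, ghi

Hence C_0 ≅ Z^9, C_1 ≅ Z^27, C_2 ≅ Z^18.

∂_1: C_1 → C_0 is given by ∂[p,q] = [q] − [p]. For instance
  ∂ab = b − a.
This gives a 9×27 integer matrix of rank 8; reducing to Smith normal form yields diagonal entries (1,1,1,1,1,1,1,1).

∂_2: C_2 → C_1 acts by ∂[p,q,r] = [q,r] − [p,r] + [p,q]. For instance
  ∂fgh = gh − fh + fg,
  ∂bde = de − be + bd.
The resulting 27×18 matrix has rank 18, and its Smith normal form has invariant factors (1,1,1,1,1,1,1,1,1,1,1,1,1,1,1,1,1,2).

From H_k ≅ ker(∂_k) / im(∂_{k+1}) we obtain:

  H_1: rank ker ∂_1 − rank ∂_2 = (27 − 8) − 18 = 1, and ∂_2 has invariant factor 2 > 1, so H_1 = Z ⊕ Z/2Z.

(K is a triangulation of the Klein bottle.)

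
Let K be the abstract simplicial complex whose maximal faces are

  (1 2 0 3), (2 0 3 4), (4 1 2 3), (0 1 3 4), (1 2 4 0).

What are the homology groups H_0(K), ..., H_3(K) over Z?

Fix the vertex order 0 < 1 < 2 < 3 < 4 and write every simplex with vertices in increasing order. Then dim K = 3 and the simplices of K are:

  0-simplices (5): [0], [1], [2], [3], [4]
  1-simplices (10): [0,1], [0,2], [0,3], [0,4], [1,2], [1,3], [1,4], [2,3], [2,4], [3,4]
  2-simplices (10): [0,1,2], [0,1,3], [0,1,4], [0,2,3], [0,2,4], [0,3,4], [1,2,3], [1,2,4], [1,3,4], [2,3,4]
  3-simplices (5): [0,1,2,3], [0,1,2,4], [0,1,3,4], [0,2,3,4], [1,2,3,4]

Hence C_0 ≅ Z^5, C_1 ≅ Z^10, C_2 ≅ Z^10, C_3 ≅ Z^5.

∂_1: C_1 → C_0 is given by ∂[p,q] = [q] − [p]. For instance
  ∂[0,4] = [4] − [0].
This gives a 5×10 integer matrix of rank 4; reducing to Smith normal form yields diagonal entries (1,1,1,1).

∂_2: C_2 → C_1 maps a triangle to the signed sum of its edges. For instance
  ∂[0,3,4] = [3,4] − [0,4] + [0,3],
  ∂[0,2,3] = [2,3] − [0,3] + [0,2].
As a 10×10 matrix over Z this has rank 6, with invariant factors (1,1,1,1,1,1).

Boundary ∂_3: C_3 → C_2 sends each 3-simplex σ to the alternating sum Σ_i (−1)^i (σ with its i-th vertex removed). For instance
  ∂[1,2,3,4] = [2,3,4] − [1,3,4] + [1,2,4] − [1,2,3],
  ∂[0,1,3,4] = [1,3,4] − [0,3,4] + [0,1,4] − [0,1,3].
The 10×5 boundary matrix has rank 4 and Smith normal form diag(1,1,1,1).

Computing H_k = (kernel of ∂_k) / (image of ∂_{k+1}):

  H_0: rank C_0 − rank ∂_1 = 5 − 4 = 1, and the invariant factors of ∂_1 are all 1, so H_0 ≅ Z.
  H_1: rank ker ∂_1 − rank ∂_2 = (10 − 4) − 6 = 0, and the invariant factors of ∂_2 are all 1, so H_1 ≅ 0.
  H_2: rank ker ∂_2 − rank ∂_3 = (10 − 6) − 4 = 0, and the invariant factors of ∂_3 are all 1, so H_2 ≅ 0.
  H_3: rank ker ∂_3 − rank ∂_4 = (5 − 4) − 0 = 1, and there is no ∂_4, so H_3 ≅ Z.

H_0 ≅ Z,  H_1 = 0,  H_2 = 0,  H_3 ≅ Z.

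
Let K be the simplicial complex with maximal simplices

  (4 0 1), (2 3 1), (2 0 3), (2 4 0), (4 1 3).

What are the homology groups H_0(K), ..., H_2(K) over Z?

H_0 = Z,  H_1 = Z,  H_2 = 0.

We work with the vertex ordering 0 < 1 < 2 < 3 < 4. The simplices of K, each written with vertices in increasing order, are:

  0-simplices (5): [0], [1], [2], [3], [4]
  1-simplices (10): [0,1], [0,2], [0,3], [0,4], [1,2], [1,3], [1,4], [2,3], [2,4], [3,4]
  2-simplices (5): [0,1,4], [0,2,3], [0,2,4], [1,2,3], [1,3,4]

giving chain groups C_0 ≅ Z^5, C_1 ≅ Z^10, C_2 ≅ Z^5.

∂_1: C_1 → C_0 is given by ∂[p,q] = [q] − [p].
The 5×10 boundary matrix has rank 4 and Smith normal form diag(1,1,1,1).

The boundary map ∂_2: C_2 → C_1 sends each 2-simplex [p,q,r] to [q,r] − [p,r] + [p,q]. For instance
  ∂[1,2,3] = [2,3] − [1,3] + [1,2],
  ∂[0,2,4] = [2,4] − [0,4] + [0,2].
As a 10×5 matrix over Z this has rank 5, with invariant factors (1,1,1,1,1).

Reading off H_k = ker ∂_k / im ∂_{k+1}:

  H_0: rank C_0 − rank ∂_1 = 5 − 4 = 1, and the invariant factors of ∂_1 are all 1, so H_0 ≅ Z.
  H_1: rank ker ∂_1 − rank ∂_2 = (10 − 4) − 5 = 1, and the invariant factors of ∂_2 are all 1, so H_1 ≅ Z.
  H_2: rank ker ∂_2 − rank ∂_3 = (5 − 5) − 0 = 0, and there is no ∂_3, so H_2 ≅ 0.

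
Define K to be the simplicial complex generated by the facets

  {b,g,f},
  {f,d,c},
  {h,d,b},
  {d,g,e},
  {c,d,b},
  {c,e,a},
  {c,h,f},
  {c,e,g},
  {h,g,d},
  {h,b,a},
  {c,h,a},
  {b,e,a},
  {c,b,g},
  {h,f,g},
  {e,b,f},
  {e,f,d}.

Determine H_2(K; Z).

Take the total order a < b < c < d < e < f < g < h on the vertex set. Then K (dimension 2) consists of the simplices:

  0-simplices (8): a, b, c, d, e, f, g, h
  1-simplices (24): ab, ac, ae, ah, bc, bd, be, bf, bg, bh, cd, ce, cf, cg, ch, de, df, dg, dh, ef, eg, fg, fh, gh
  2-simplices (16): abe, abh, ace, ach, bcd, bcg, bdh, bef, bfg, cdf, ceg, cfh, def, deg, dgh, fgh

so the chain groups are C_0 ≅ Z^8, C_1 ≅ Z^24, C_2 ≅ Z^16.

∂_1: C_1 → C_0 sends each edge [p,q] (with p < q) to q − p.
As a 8×24 matrix over Z this has rank 7, with invariant factors (1,1,1,1,1,1,1).

The boundary map ∂_2: C_2 → C_1 maps a triangle to the signed sum of its edges. For instance
  ∂dgh = gh − dh + dg,
  ∂bfg = fg − bg + bf.
As a 24×16 matrix over Z this has rank 15, with invariant factors (1,1,1,1,1,1,1,1,1,1,1,1,1,1,1).

Reading off H_k = ker ∂_k / im ∂_{k+1}:

  H_2: rank ker ∂_2 − rank ∂_3 = (16 − 15) − 0 = 1, and there is no ∂_3, so H_2 ≅ Z.

H_2 = Z.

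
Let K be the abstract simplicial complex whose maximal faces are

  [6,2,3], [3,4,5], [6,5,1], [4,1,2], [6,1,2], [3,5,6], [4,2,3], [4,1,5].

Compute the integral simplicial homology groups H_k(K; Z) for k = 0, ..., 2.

Fix the vertex order 1 < 2 < 3 < 4 < 5 < 6 and write every simplex with vertices in increasing order. Then dim K = 2 and the simplices of K are:

  0-simplices (6): [1], [2], [3], [4], [5], [6]
  1-simplices (12): [1,2], [1,4], [1,5], [1,6], [2,3], [2,4], [2,6], [3,4], [3,5], [3,6], [4,5], [5,6]
  2-simplices (8): [1,2,4], [1,2,6], [1,4,5], [1,5,6], [2,3,4], [2,3,6], [3,4,5], [3,5,6]

so the chain groups are C_0 ≅ Z^6, C_1 ≅ Z^12, C_2 ≅ Z^8.

Boundary ∂_1: C_1 → C_0 sends each edge [p,q] (with p < q) to q − p. For instance
  ∂[1,2] = [2] − [1].
The resulting 6×12 matrix has rank 5, and its Smith normal form has invariant factors (1,1,1,1,1).

Boundary ∂_2: C_2 → C_1 acts by ∂[p,q,r] = [q,r] − [p,r] + [p,q]. For instance
  ∂[3,5,6] = [5,6] − [3,6] + [3,5],
  ∂[1,4,5] = [4,5] − [1,5] + [1,4].
The resulting 12×8 matrix has rank 7, and its Smith normal form has invariant factors (1,1,1,1,1,1,1).

Now H_k = ker ∂_k / im ∂_{k+1}, so:

  H_0: rank C_0 − rank ∂_1 = 6 − 5 = 1, and the invariant factors of ∂_1 are all 1, so H_0 = Z.
  H_1: rank ker ∂_1 − rank ∂_2 = (12 − 5) − 7 = 0, and the invariant factors of ∂_2 are all 1, so H_1 = 0.
  H_2: rank ker ∂_2 − rank ∂_3 = (8 − 7) − 0 = 1, and there is no ∂_3, so H_2 = Z.

H_0 = Z,  H_1 = 0,  H_2 = Z.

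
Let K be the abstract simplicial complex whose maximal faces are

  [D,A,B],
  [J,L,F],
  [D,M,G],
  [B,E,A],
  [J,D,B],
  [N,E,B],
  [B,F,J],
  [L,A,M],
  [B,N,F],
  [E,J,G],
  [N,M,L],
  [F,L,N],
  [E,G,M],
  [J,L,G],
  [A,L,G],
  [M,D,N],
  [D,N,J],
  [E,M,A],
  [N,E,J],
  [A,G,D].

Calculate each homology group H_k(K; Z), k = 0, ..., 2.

H_0 = Z,  H_1 = Z ⊕ Z/2Z,  H_2 = 0.

Take the total order A < B < D < E < F < G < J < L < M < N on the vertex set. Then K (dimension 2) consists of the simplices:

  0-simplices (10): A, B, D, E, F, G, J, L, M, N
  1-simplices (30): AB, AD, AE, AG, AL, AM, BD, BE, BF, BJ, BN, DG, DJ, DM, DN, EG, EJ, EM, EN, FJ, FL, FN, GJ, GL, GM, JL, JN, LM, LN, MN
  2-simplices (20): ABD, ABE, ADG, AEM, AGL, ALM, BDJ, BEN, BFJ, BFN, DGM, DJN, DMN, EGJ, EGM, EJN, FJL, FLN, GJL, LMN

Hence C_0 ≅ Z^10, C_1 ≅ Z^30, C_2 ≅ Z^20.

∂_1: C_1 → C_0 maps an edge to its endpoints' difference, ∂[p,q] = q − p.
This gives a 10×30 integer matrix of rank 9; reducing to Smith normal form yields diagonal entries (1,1,1,1,1,1,1,1,1).

∂_2: C_2 → C_1 maps a triangle to the signed sum of its edges. For instance
  ∂FLN = LN − FN + FL,
  ∂BFN = FN − BN + BF.
The resulting 30×20 matrix has rank 20, and its Smith normal form has invariant factors (1,1,1,1,1,1,1,1,1,1,1,1,1,1,1,1,1,1,1,2).

From H_k ≅ ker(∂_k) / im(∂_{k+1}) we obtain:

  H_0: rank C_0 − rank ∂_1 = 10 − 9 = 1, and the invariant factors of ∂_1 are all 1, so H_0 = Z.
  H_1: rank ker ∂_1 − rank ∂_2 = (30 − 9) − 20 = 1, and ∂_2 has invariant factor 2 > 1, so H_1 = Z ⊕ Z/2Z.
  H_2: rank ker ∂_2 − rank ∂_3 = (20 − 20) − 0 = 0, and there is no ∂_3, so H_2 = 0.

As a check, the Euler characteristic is 10 − 30 + 20 = 0, which agrees with 1 − 1 + 0 = 0.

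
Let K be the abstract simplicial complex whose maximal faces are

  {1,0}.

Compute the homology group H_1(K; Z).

H_1 ≅ 0.

Fix the vertex order 0 < 1 and write every simplex with vertices in increasing order. Then dim K = 1 and the simplices of K are:

  0-simplices (2): [0], [1]
  1-simplices (1): [0,1]

Hence C_0 ≅ Z^2, C_1 ≅ Z^1.

Boundary ∂_1: C_1 → C_0 is given by ∂[p,q] = [q] − [p].
This gives a 2×1 integer matrix of rank 1; reducing to Smith normal form yields diagonal entries (1).

From H_k ≅ ker(∂_k) / im(∂_{k+1}) we obtain:

  H_1: rank ker ∂_1 − rank ∂_2 = (1 − 1) − 0 = 0, and there is no ∂_2, so H_1 = 0.

(K is a triangulation of the 1-simplex.)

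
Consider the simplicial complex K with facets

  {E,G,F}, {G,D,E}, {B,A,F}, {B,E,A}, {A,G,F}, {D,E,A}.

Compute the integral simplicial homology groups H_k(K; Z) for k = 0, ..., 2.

We work with the vertex ordering A < B < D < E < F < G. The simplices of K, each written with vertices in increasing order, are:

  0-simplices (6): A, B, D, E, F, G
  1-simplices (12): AB, AD, AE, AF, AG, BE, BF, DE, DG, EF, EG, FG
  2-simplices (6): ABE, ABF, ADE, AFG, DEG, EFG

giving chain groups C_0 ≅ Z^6, C_1 ≅ Z^12, C_2 ≅ Z^6.

Boundary ∂_1: C_1 → C_0 sends each edge [p,q] (with p < q) to q − p.
As a 6×12 matrix over Z this has rank 5, with invariant factors (1,1,1,1,1).

Boundary ∂_2: C_2 → C_1 acts by ∂[p,q,r] = [q,r] − [p,r] + [p,q]. For instance
  ∂ABE = BE − AE + AB,
  ∂EFG = FG − EG + EF.
The resulting 12×6 matrix has rank 6, and its Smith normal form has invariant factors (1,1,1,1,1,1).

Now H_k = ker ∂_k / im ∂_{k+1}, so:

  H_0: rank C_0 − rank ∂_1 = 6 − 5 = 1, and the invariant factors of ∂_1 are all 1, so H_0 = Z.
  H_1: rank ker ∂_1 − rank ∂_2 = (12 − 5) − 6 = 1, and the invariant factors of ∂_2 are all 1, so H_1 = Z.
  H_2: rank ker ∂_2 − rank ∂_3 = (6 − 6) − 0 = 0, and there is no ∂_3, so H_2 = 0.

As a check, the Euler characteristic is 6 − 12 + 6 = 0, which agrees with 1 − 1 + 0 = 0.
(K is a triangulation of the cylinder S^1 x I.)

H_0 ≅ Z,  H_1 ≅ Z,  H_2 = 0.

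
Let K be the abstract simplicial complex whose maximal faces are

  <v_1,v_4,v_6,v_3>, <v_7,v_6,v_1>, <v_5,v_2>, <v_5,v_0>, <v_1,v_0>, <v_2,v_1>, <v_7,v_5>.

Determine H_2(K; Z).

H_2 ≅ 0.

Order the vertices as v_0 < v_1 < v_2 < v_3 < v_4 < v_5 < v_6 < v_7. Listing each simplex with vertices in this order, K has dimension 3 with simplices:

  0-simplices (8): [v_0], [v_1], [v_2], [v_3], [v_4], [v_5], [v_6], [v_7]
  1-simplices (13): [v_0,v_1], [v_0,v_5], [v_1,v_2], [v_1,v_3], [v_1,v_4], [v_1,v_6], [v_1,v_7], [v_2,v_5], [v_3,v_4], [v_3,v_6], [v_4,v_6], [v_5,v_7], [v_6,v_7]
  2-simplices (5): [v_1,v_3,v_4], [v_1,v_3,v_6], [v_1,v_4,v_6], [v_1,v_6,v_7], [v_3,v_4,v_6]
  3-simplices (1): [v_1,v_3,v_4,v_6]

Hence C_0 ≅ Z^8, C_1 ≅ Z^13, C_2 ≅ Z^5, C_3 ≅ Z^1.

∂_1: C_1 → C_0 sends each edge [p,q] (with p < q) to q − p.
As a 8×13 matrix over Z this has rank 7, with invariant factors (1,1,1,1,1,1,1).

The boundary map ∂_2: C_2 → C_1 maps a triangle to the signed sum of its edges. For instance
  ∂[v_1,v_6,v_7] = [v_6,v_7] − [v_1,v_7] + [v_1,v_6],
  ∂[v_1,v_3,v_6] = [v_3,v_6] − [v_1,v_6] + [v_1,v_3].
This gives a 13×5 integer matrix of rank 4; reducing to Smith normal form yields diagonal entries (1,1,1,1).

∂_3: C_3 → C_2 sends each 3-simplex σ to the alternating sum Σ_i (−1)^i (σ with its i-th vertex removed). For instance
  ∂[v_1,v_3,v_4,v_6] = [v_3,v_4,v_6] − [v_1,v_4,v_6] + [v_1,v_3,v_6] − [v_1,v_3,v_4].
This gives a 5×1 integer matrix of rank 1; reducing to Smith normal form yields diagonal entries (1).

From H_k ≅ ker(∂_k) / im(∂_{k+1}) we obtain:

  H_2: rank ker ∂_2 − rank ∂_3 = (5 − 4) − 1 = 0, and the invariant factors of ∂_3 are all 1, so H_2 ≅ 0.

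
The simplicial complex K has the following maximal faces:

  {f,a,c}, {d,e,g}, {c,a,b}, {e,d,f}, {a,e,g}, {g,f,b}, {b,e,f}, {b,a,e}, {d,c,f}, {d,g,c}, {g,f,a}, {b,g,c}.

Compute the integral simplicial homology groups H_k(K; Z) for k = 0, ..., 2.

H_0 = Z,  H_1 = Z_2,  H_2 = 0.

K has 7 vertices, 18 edges, 12 triangles.
rank ∂_0 = 0, rank ∂_1 = 6 ⇒ b_0 = 7 − 0 − 6 = 1; all invariant factors of ∂_1 are 1 so no torsion. So H_0 = Z.
rank ∂_1 = 6, rank ∂_2 = 12 ⇒ b_1 = 18 − 6 − 12 = 0; ∂_2 has invariant factor(s) [2] giving torsion. So H_1 = Z_2.
rank ∂_2 = 12, rank ∂_3 = 0 ⇒ b_2 = 12 − 12 − 0 = 0. So H_2 = 0.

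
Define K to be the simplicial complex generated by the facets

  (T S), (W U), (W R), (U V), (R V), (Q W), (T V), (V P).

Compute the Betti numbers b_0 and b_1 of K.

We work with the vertex ordering P < Q < R < S < T < U < V < W. The simplices of K, each written with vertices in increasing order, are:

  0-simplices (8): P, Q, R, S, T, U, V, W
  1-simplices (8): PV, QW, RV, RW, ST, TV, UV, UW

Hence C_0 ≅ Z^8, C_1 ≅ Z^8.

Boundary ∂_1: C_1 → C_0 maps an edge to its endpoints' difference, ∂[p,q] = q − p. For instance
  ∂RW = W − R.
This gives a 8×8 integer matrix of rank 7; reducing to Smith normal form yields diagonal entries (1,1,1,1,1,1,1).

From H_k ≅ ker(∂_k) / im(∂_{k+1}) we obtain:

  H_0: rank C_0 − rank ∂_1 = 8 − 7 = 1, and the invariant factors of ∂_1 are all 1, so H_0 = Z.
  H_1: rank ker ∂_1 − rank ∂_2 = (8 − 7) − 0 = 1, and there is no ∂_2, so H_1 = Z.

As a check, the Euler characteristic is 8 − 8 = 0, which agrees with 1 − 1 = 0.

Hence the Betti numbers are b_0 = 1, b_1 = 1.

b_0 = 1, b_1 = 1.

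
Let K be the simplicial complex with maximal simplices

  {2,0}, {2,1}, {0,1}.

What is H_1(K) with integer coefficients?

H_1 ≅ Z.

Fix the vertex order 0 < 1 < 2 and write every simplex with vertices in increasing order. Then dim K = 1 and the simplices of K are:

  0-simplices (3): [0], [1], [2]
  1-simplices (3): [0,1], [0,2], [1,2]

giving chain groups C_0 ≅ Z^3, C_1 ≅ Z^3.

The boundary map ∂_1: C_1 → C_0 maps an edge to its endpoints' difference, ∂[p,q] = q − p. For instance
  ∂[1,2] = [2] − [1].
The 3×3 boundary matrix has rank 2 and Smith normal form diag(1,1).

Now H_k = ker ∂_k / im ∂_{k+1}, so:

  H_1: rank ker ∂_1 − rank ∂_2 = (3 − 2) − 0 = 1, and there is no ∂_2, so H_1 ≅ Z.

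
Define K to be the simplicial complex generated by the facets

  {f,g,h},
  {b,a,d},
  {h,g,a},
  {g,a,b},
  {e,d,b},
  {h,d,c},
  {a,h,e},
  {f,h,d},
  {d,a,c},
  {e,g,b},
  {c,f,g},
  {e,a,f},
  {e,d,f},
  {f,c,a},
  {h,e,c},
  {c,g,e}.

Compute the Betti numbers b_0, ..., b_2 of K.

Order the vertices as a < b < c < d < e < f < g < h. Listing each simplex with vertices in this order, K has dimension 2 with simplices:

  0-simplices (8): a, b, c, d, e, f, g, h
  1-simplices (24): ab, ac, ad, ae, af, ag, ah, bd, be, bg, cd, ce, cf, cg, ch, de, df, dh, ef, eg, eh, fg, fh, gh
  2-simplices (16): abd, abg, acd, acf, aef, aeh, agh, bde, beg, cdh, ceg, ceh, cfg, def, dfh, fgh

so the chain groups are C_0 ≅ Z^8, C_1 ≅ Z^24, C_2 ≅ Z^16.

The boundary map ∂_1: C_1 → C_0 is given by ∂[p,q] = [q] − [p]. For instance
  ∂ab = b − a.
The 8×24 boundary matrix has rank 7 and Smith normal form diag(1,1,1,1,1,1,1).

Boundary ∂_2: C_2 → C_1 acts by ∂[p,q,r] = [q,r] − [p,r] + [p,q]. For instance
  ∂cfg = fg − cg + cf,
  ∂cdh = dh − ch + cd.
The 24×16 boundary matrix has rank 15 and Smith normal form diag(1,1,1,1,1,1,1,1,1,1,1,1,1,1,1).

Reading off H_k = ker ∂_k / im ∂_{k+1}:

  H_0: rank C_0 − rank ∂_1 = 8 − 7 = 1, and the invariant factors of ∂_1 are all 1, so H_0 ≅ Z.
  H_1: rank ker ∂_1 − rank ∂_2 = (24 − 7) − 15 = 2, and the invariant factors of ∂_2 are all 1, so H_1 ≅ Z^2.
  H_2: rank ker ∂_2 − rank ∂_3 = (16 − 15) − 0 = 1, and there is no ∂_3, so H_2 ≅ Z.

Hence the Betti numbers are b_0 = 1, b_1 = 2, b_2 = 1.

b_0 = 1, b_1 = 2, b_2 = 1.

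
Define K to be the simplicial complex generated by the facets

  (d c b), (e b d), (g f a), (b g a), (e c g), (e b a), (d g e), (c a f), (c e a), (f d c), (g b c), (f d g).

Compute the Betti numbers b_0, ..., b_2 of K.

We work with the vertex ordering a < b < c < d < e < f < g. The simplices of K, each written with vertices in increasing order, are:

  0-simplices (7): a, b, c, d, e, f, g
  1-simplices (18): ab, ac, ae, af, ag, bc, bd, be, bg, cd, ce, cf, cg, de, df, dg, eg, fg
  2-simplices (12): abe, abg, ace, acf, afg, bcd, bcg, bde, cdf, ceg, deg, dfg

Hence C_0 ≅ Z^7, C_1 ≅ Z^18, C_2 ≅ Z^12.

Boundary ∂_1: C_1 → C_0 sends each edge [p,q] (with p < q) to q − p.
The 7×18 boundary matrix has rank 6 and Smith normal form diag(1,1,1,1,1,1).

Boundary ∂_2: C_2 → C_1 acts by ∂[p,q,r] = [q,r] − [p,r] + [p,q]. For instance
  ∂afg = fg − ag + af,
  ∂dfg = fg − dg + df.
The resulting 18×12 matrix has rank 12, and its Smith normal form has invariant factors (1,1,1,1,1,1,1,1,1,1,1,2).

Reading off H_k = ker ∂_k / im ∂_{k+1}:

  H_0: rank C_0 − rank ∂_1 = 7 − 6 = 1, and the invariant factors of ∂_1 are all 1, so H_0 ≅ Z.
  H_1: rank ker ∂_1 − rank ∂_2 = (18 − 6) − 12 = 0, and ∂_2 has invariant factor 2 > 1, so H_1 ≅ Z/2.
  H_2: rank ker ∂_2 − rank ∂_3 = (12 − 12) − 0 = 0, and there is no ∂_3, so H_2 ≅ 0.

(K is a triangulation of the real projective plane RP^2.)

Hence the Betti numbers are b_0 = 1, b_1 = 0, b_2 = 0.

b_0 = 1, b_1 = 0, b_2 = 0.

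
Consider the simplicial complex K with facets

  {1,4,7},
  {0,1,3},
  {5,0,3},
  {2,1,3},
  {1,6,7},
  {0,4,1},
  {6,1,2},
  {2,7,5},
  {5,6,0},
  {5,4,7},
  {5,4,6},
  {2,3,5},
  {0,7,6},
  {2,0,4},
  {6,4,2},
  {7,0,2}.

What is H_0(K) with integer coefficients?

H_0 ≅ Z.

K has 8 vertices, 24 edges, 16 triangles.
rank ∂_0 = 0, rank ∂_1 = 7 ⇒ b_0 = 8 − 0 − 7 = 1; all invariant factors of ∂_1 are 1 so no torsion. So H_0 = Z.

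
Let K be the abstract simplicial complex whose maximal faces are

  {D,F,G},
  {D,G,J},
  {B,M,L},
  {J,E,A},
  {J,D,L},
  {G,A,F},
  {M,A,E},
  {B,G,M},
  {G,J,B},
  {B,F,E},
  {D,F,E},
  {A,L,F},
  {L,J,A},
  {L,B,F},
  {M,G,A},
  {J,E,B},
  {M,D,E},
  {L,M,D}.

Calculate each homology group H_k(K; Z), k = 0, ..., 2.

Fix the vertex order A < B < D < E < F < G < J < L < M and write every simplex with vertices in increasing order. Then dim K = 2 and the simplices of K are:

  0-simplices (9): A, B, D, E, F, G, J, L, M
  1-simplices (27): AE, AF, AG, AJ, AL, AM, BE, BF, BG, BJ, BL, BM, DE, DF, DG, DJ, DL, DM, EF, EJ, EM, FG, FL, GJ, GM, JL, LM
  2-simplices (18): AEJ, AEM, AFG, AFL, AGM, AJL, BEF, BEJ, BFL, BGJ, BGM, BLM, DEF, DEM, DFG, DGJ, DJL, DLM

so the chain groups are C_0 ≅ Z^9, C_1 ≅ Z^27, C_2 ≅ Z^18.

Boundary ∂_1: C_1 → C_0 maps an edge to its endpoints' difference, ∂[p,q] = q − p.
The 9×27 boundary matrix has rank 8 and Smith normal form diag(1,1,1,1,1,1,1,1).

The boundary map ∂_2: C_2 → C_1 sends each 2-simplex [p,q,r] to [q,r] − [p,r] + [p,q]. For instance
  ∂DEF = EF − DF + DE,
  ∂DJL = JL − DL + DJ.
As a 27×18 matrix over Z this has rank 17, with invariant factors (1,1,1,1,1,1,1,1,1,1,1,1,1,1,1,1,1).

Now H_k = ker ∂_k / im ∂_{k+1}, so:

  H_0: rank C_0 − rank ∂_1 = 9 − 8 = 1, and the invariant factors of ∂_1 are all 1, so H_0 ≅ Z.
  H_1: rank ker ∂_1 − rank ∂_2 = (27 − 8) − 17 = 2, and the invariant factors of ∂_2 are all 1, so H_1 ≅ Z^2.
  H_2: rank ker ∂_2 − rank ∂_3 = (18 − 17) − 0 = 1, and there is no ∂_3, so H_2 ≅ Z.

As a check, the Euler characteristic is 9 − 27 + 18 = 0, which agrees with 1 − 2 + 1 = 0.

H_0 ≅ Z,  H_1 ≅ Z^2,  H_2 ≅ Z.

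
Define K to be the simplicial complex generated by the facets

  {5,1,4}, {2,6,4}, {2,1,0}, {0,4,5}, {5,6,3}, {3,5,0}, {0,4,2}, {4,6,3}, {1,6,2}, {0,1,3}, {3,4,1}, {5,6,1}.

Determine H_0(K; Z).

H_0 ≅ Z.

Order the vertices as 0 < 1 < 2 < 3 < 4 < 5 < 6. Listing each simplex with vertices in this order, K has dimension 2 with simplices:

  0-simplices (7): [0], [1], [2], [3], [4], [5], [6]
  1-simplices (18): [0,1], [0,2], [0,3], [0,4], [0,5], [1,2], [1,3], [1,4], [1,5], [1,6], [2,4], [2,6], [3,4], [3,5], [3,6], [4,5], [4,6], [5,6]
  2-simplices (12): [0,1,2], [0,1,3], [0,2,4], [0,3,5], [0,4,5], [1,2,6], [1,3,4], [1,4,5], [1,5,6], [2,4,6], [3,4,6], [3,5,6]

so the chain groups are C_0 ≅ Z^7, C_1 ≅ Z^18, C_2 ≅ Z^12.

The boundary map ∂_1: C_1 → C_0 maps an edge to its endpoints' difference, ∂[p,q] = q − p. For instance
  ∂[0,5] = [5] − [0].
The resulting 7×18 matrix has rank 6, and its Smith normal form has invariant factors (1,1,1,1,1,1).

The boundary map ∂_2: C_2 → C_1 sends each 2-simplex [p,q,r] to [q,r] − [p,r] + [p,q]. For instance
  ∂[0,2,4] = [2,4] − [0,4] + [0,2],
  ∂[3,5,6] = [5,6] − [3,6] + [3,5].
The resulting 18×12 matrix has rank 12, and its Smith normal form has invariant factors (1,1,1,1,1,1,1,1,1,1,1,2).

Computing H_k = (kernel of ∂_k) / (image of ∂_{k+1}):

  H_0: rank C_0 − rank ∂_1 = 7 − 6 = 1, and the invariant factors of ∂_1 are all 1, so H_0 ≅ Z.

(K is a triangulation of the real projective plane RP^2.)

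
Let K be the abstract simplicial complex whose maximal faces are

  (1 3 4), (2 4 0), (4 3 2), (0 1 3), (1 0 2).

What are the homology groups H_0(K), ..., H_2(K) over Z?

H_0 ≅ Z,  H_1 ≅ Z,  H_2 = 0.

Take the total order 0 < 1 < 2 < 3 < 4 on the vertex set. Then K (dimension 2) consists of the simplices:

  0-simplices (5): [0], [1], [2], [3], [4]
  1-simplices (10): [0,1], [0,2], [0,3], [0,4], [1,2], [1,3], [1,4], [2,3], [2,4], [3,4]
  2-simplices (5): [0,1,2], [0,1,3], [0,2,4], [1,3,4], [2,3,4]

giving chain groups C_0 ≅ Z^5, C_1 ≅ Z^10, C_2 ≅ Z^5.

The boundary map ∂_1: C_1 → C_0 sends each edge [p,q] (with p < q) to q − p. For instance
  ∂[1,3] = [3] − [1].
The 5×10 boundary matrix has rank 4 and Smith normal form diag(1,1,1,1).

Boundary ∂_2: C_2 → C_1 acts by ∂[p,q,r] = [q,r] − [p,r] + [p,q]. For instance
  ∂[2,3,4] = [3,4] − [2,4] + [2,3],
  ∂[1,3,4] = [3,4] − [1,4] + [1,3].
The 10×5 boundary matrix has rank 5 and Smith normal form diag(1,1,1,1,1).

Computing H_k = (kernel of ∂_k) / (image of ∂_{k+1}):

  H_0: rank C_0 − rank ∂_1 = 5 − 4 = 1, and the invariant factors of ∂_1 are all 1, so H_0 ≅ Z.
  H_1: rank ker ∂_1 − rank ∂_2 = (10 − 4) − 5 = 1, and the invariant factors of ∂_2 are all 1, so H_1 ≅ Z.
  H_2: rank ker ∂_2 − rank ∂_3 = (5 − 5) − 0 = 0, and there is no ∂_3, so H_2 ≅ 0.

As a check, the Euler characteristic is 5 − 10 + 5 = 0, which agrees with 1 − 1 + 0 = 0.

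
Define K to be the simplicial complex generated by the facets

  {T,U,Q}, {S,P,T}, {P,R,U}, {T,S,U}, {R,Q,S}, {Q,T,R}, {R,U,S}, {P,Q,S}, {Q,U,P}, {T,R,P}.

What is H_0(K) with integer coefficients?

H_0 ≅ Z.

Fix the vertex order P < Q < R < S < T < U and write every simplex with vertices in increasing order. Then dim K = 2 and the simplices of K are:

  0-simplices (6): P, Q, R, S, T, U
  1-simplices (15): PQ, PR, PS, PT, PU, QR, QS, QT, QU, RS, RT, RU, ST, SU, TU
  2-simplices (10): PQS, PQU, PRT, PRU, PST, QRS, QRT, QTU, RSU, STU

Hence C_0 ≅ Z^6, C_1 ≅ Z^15, C_2 ≅ Z^10.

The boundary map ∂_1: C_1 → C_0 is given by ∂[p,q] = [q] − [p]. For instance
  ∂TU = U − T.
The 6×15 boundary matrix has rank 5 and Smith normal form diag(1,1,1,1,1).

∂_2: C_2 → C_1 acts by ∂[p,q,r] = [q,r] − [p,r] + [p,q]. For instance
  ∂PRU = RU − PU + PR,
  ∂PQS = QS − PS + PQ.
The resulting 15×10 matrix has rank 10, and its Smith normal form has invariant factors (1,1,1,1,1,1,1,1,1,2).

Reading off H_k = ker ∂_k / im ∂_{k+1}:

  H_0: rank C_0 − rank ∂_1 = 6 − 5 = 1, and the invariant factors of ∂_1 are all 1, so H_0 = Z.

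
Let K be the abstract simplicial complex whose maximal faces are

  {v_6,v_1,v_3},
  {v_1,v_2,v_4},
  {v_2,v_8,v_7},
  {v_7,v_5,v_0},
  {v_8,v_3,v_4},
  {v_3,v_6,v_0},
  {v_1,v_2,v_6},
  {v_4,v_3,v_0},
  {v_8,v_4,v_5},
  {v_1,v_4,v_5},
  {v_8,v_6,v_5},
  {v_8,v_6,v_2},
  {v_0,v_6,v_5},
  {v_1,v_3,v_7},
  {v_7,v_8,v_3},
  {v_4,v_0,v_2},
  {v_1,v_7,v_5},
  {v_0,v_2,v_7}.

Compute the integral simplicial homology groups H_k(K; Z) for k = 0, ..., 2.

We work with the vertex ordering v_0 < v_1 < v_2 < v_3 < v_4 < v_5 < v_6 < v_7 < v_8. The simplices of K, each written with vertices in increasing order, are:

  0-simplices (9): [v_0], [v_1], [v_2], [v_3], [v_4], [v_5], [v_6], [v_7], [v_8]
  1-simplices (27): (27 of them)
  2-simplices (18): (18 of them)

giving chain groups C_0 ≅ Z^9, C_1 ≅ Z^27, C_2 ≅ Z^18.

Boundary ∂_1: C_1 → C_0 sends each edge [p,q] (with p < q) to q − p.
This gives a 9×27 integer matrix of rank 8; reducing to Smith normal form yields diagonal entries (1,1,1,1,1,1,1,1).

∂_2: C_2 → C_1 maps a triangle to the signed sum of its edges. For instance
  ∂[v_1,v_2,v_6] = [v_2,v_6] − [v_1,v_6] + [v_1,v_2],
  ∂[v_2,v_7,v_8] = [v_7,v_8] − [v_2,v_8] + [v_2,v_7].
The resulting 27×18 matrix has rank 17, and its Smith normal form has invariant factors (1,1,1,1,1,1,1,1,1,1,1,1,1,1,1,1,1).

Now H_k = ker ∂_k / im ∂_{k+1}, so:

  H_0: rank C_0 − rank ∂_1 = 9 − 8 = 1, and the invariant factors of ∂_1 are all 1, so H_0 = Z.
  H_1: rank ker ∂_1 − rank ∂_2 = (27 − 8) − 17 = 2, and the invariant factors of ∂_2 are all 1, so H_1 = Z^2.
  H_2: rank ker ∂_2 − rank ∂_3 = (18 − 17) − 0 = 1, and there is no ∂_3, so H_2 = Z.

H_0 = Z,  H_1 = Z^2,  H_2 = Z.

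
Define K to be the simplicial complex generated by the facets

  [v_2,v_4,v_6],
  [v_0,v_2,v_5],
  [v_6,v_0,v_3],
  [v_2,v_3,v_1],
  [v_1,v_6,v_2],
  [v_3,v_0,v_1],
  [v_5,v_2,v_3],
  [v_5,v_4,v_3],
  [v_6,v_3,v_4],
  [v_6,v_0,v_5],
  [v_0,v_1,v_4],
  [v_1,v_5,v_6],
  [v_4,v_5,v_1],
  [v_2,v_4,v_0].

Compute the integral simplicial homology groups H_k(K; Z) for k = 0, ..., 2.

We work with the vertex ordering v_0 < v_1 < v_2 < v_3 < v_4 < v_5 < v_6. The simplices of K, each written with vertices in increasing order, are:

  0-simplices (7): [v_0], [v_1], [v_2], [v_3], [v_4], [v_5], [v_6]
  1-simplices (21): (21 of them)
  2-simplices (14): (14 of them)

so the chain groups are C_0 ≅ Z^7, C_1 ≅ Z^21, C_2 ≅ Z^14.

The boundary map ∂_1: C_1 → C_0 is given by ∂[p,q] = [q] − [p].
As a 7×21 matrix over Z this has rank 6, with invariant factors (1,1,1,1,1,1).

The boundary map ∂_2: C_2 → C_1 maps a triangle to the signed sum of its edges. For instance
  ∂[v_1,v_5,v_6] = [v_5,v_6] − [v_1,v_6] + [v_1,v_5],
  ∂[v_0,v_1,v_3] = [v_1,v_3] − [v_0,v_3] + [v_0,v_1].
This gives a 21×14 integer matrix of rank 13; reducing to Smith normal form yields diagonal entries (1,1,1,1,1,1,1,1,1,1,1,1,1).

From H_k ≅ ker(∂_k) / im(∂_{k+1}) we obtain:

  H_0: rank C_0 − rank ∂_1 = 7 − 6 = 1, and the invariant factors of ∂_1 are all 1, so H_0 ≅ Z.
  H_1: rank ker ∂_1 − rank ∂_2 = (21 − 6) − 13 = 2, and the invariant factors of ∂_2 are all 1, so H_1 ≅ Z^2.
  H_2: rank ker ∂_2 − rank ∂_3 = (14 − 13) − 0 = 1, and there is no ∂_3, so H_2 ≅ Z.

(K is a triangulation of the torus T^2.)

H_0 ≅ Z,  H_1 ≅ Z^2,  H_2 ≅ Z.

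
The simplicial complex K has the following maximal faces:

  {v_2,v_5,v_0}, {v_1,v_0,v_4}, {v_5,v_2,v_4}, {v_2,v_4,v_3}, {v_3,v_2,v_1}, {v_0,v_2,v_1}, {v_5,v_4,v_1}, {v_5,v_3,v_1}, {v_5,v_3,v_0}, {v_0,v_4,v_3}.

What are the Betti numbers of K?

b_0 = 1, b_1 = 0, b_2 = 0.

We work with the vertex ordering v_0 < v_1 < v_2 < v_3 < v_4 < v_5. The simplices of K, each written with vertices in increasing order, are:

  0-simplices (6): [v_0], [v_1], [v_2], [v_3], [v_4], [v_5]
  1-simplices (15): (15 of them)
  2-simplices (10): [v_0,v_1,v_2], [v_0,v_1,v_4], [v_0,v_2,v_5], [v_0,v_3,v_4], [v_0,v_3,v_5], [v_1,v_2,v_3], [v_1,v_3,v_5], [v_1,v_4,v_5], [v_2,v_3,v_4], [v_2,v_4,v_5]

so the chain groups are C_0 ≅ Z^6, C_1 ≅ Z^15, C_2 ≅ Z^10.

The boundary map ∂_1: C_1 → C_0 maps an edge to its endpoints' difference, ∂[p,q] = q − p.
As a 6×15 matrix over Z this has rank 5, with invariant factors (1,1,1,1,1).

The boundary map ∂_2: C_2 → C_1 acts by ∂[p,q,r] = [q,r] − [p,r] + [p,q]. For instance
  ∂[v_0,v_1,v_4] = [v_1,v_4] − [v_0,v_4] + [v_0,v_1],
  ∂[v_2,v_3,v_4] = [v_3,v_4] − [v_2,v_4] + [v_2,v_3].
The resulting 15×10 matrix has rank 10, and its Smith normal form has invariant factors (1,1,1,1,1,1,1,1,1,2).

Reading off H_k = ker ∂_k / im ∂_{k+1}:

  H_0: rank C_0 − rank ∂_1 = 6 − 5 = 1, and the invariant factors of ∂_1 are all 1, so H_0 ≅ Z.
  H_1: rank ker ∂_1 − rank ∂_2 = (15 − 5) − 10 = 0, and ∂_2 has invariant factor 2 > 1, so H_1 ≅ Z_2.
  H_2: rank ker ∂_2 − rank ∂_3 = (10 − 10) − 0 = 0, and there is no ∂_3, so H_2 ≅ 0.

As a check, the Euler characteristic is 6 − 15 + 10 = 1, which agrees with 1 − 0 + 0 = 1.
(K is a triangulation of the real projective plane RP^2.)

Hence the Betti numbers are b_0 = 1, b_1 = 0, b_2 = 0.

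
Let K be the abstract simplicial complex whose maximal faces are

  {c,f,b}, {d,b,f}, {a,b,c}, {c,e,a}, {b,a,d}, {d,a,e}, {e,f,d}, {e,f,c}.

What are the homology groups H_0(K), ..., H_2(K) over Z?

Order the vertices as a < b < c < d < e < f. Listing each simplex with vertices in this order, K has dimension 2 with simplices:

  0-simplices (6): a, b, c, d, e, f
  1-simplices (12): ab, ac, ad, ae, bc, bd, bf, ce, cf, de, df, ef
  2-simplices (8): abc, abd, ace, ade, bcf, bdf, cef, def

giving chain groups C_0 ≅ Z^6, C_1 ≅ Z^12, C_2 ≅ Z^8.

The boundary map ∂_1: C_1 → C_0 maps an edge to its endpoints' difference, ∂[p,q] = q − p.
The resulting 6×12 matrix has rank 5, and its Smith normal form has invariant factors (1,1,1,1,1).

∂_2: C_2 → C_1 acts by ∂[p,q,r] = [q,r] − [p,r] + [p,q]. For instance
  ∂bcf = cf − bf + bc,
  ∂ace = ce − ae + ac.
The resulting 12×8 matrix has rank 7, and its Smith normal form has invariant factors (1,1,1,1,1,1,1).

Reading off H_k = ker ∂_k / im ∂_{k+1}:

  H_0: rank C_0 − rank ∂_1 = 6 − 5 = 1, and the invariant factors of ∂_1 are all 1, so H_0 = Z.
  H_1: rank ker ∂_1 − rank ∂_2 = (12 − 5) − 7 = 0, and the invariant factors of ∂_2 are all 1, so H_1 = 0.
  H_2: rank ker ∂_2 − rank ∂_3 = (8 − 7) − 0 = 1, and there is no ∂_3, so H_2 = Z.

H_0 = Z,  H_1 = 0,  H_2 = Z.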